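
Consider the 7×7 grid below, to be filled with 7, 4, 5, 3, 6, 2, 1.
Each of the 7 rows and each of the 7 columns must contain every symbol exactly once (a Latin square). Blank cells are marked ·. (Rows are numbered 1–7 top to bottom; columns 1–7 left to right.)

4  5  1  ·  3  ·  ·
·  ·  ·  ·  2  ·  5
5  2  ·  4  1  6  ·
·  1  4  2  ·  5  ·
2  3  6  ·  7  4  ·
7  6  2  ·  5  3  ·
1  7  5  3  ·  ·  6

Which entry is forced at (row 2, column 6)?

1

Row 2, column 2: row 2 has {5, 2} and column 2 has {7, 5, 3, 6, 2, 1}, leaving only 4.
Row 4, column 5: row 4 has {4, 5, 2, 1} and column 5 has {7, 5, 3, 2, 1}, leaving only 6.
Row 4, column 1: row 4 has {4, 5, 6, 2, 1} and column 1 has {7, 4, 5, 2, 1}, leaving only 3.
Row 2, column 1: row 2 has {4, 5, 2} and column 1 has {7, 4, 5, 3, 2, 1}, leaving only 6.
Row 4, column 7: row 4 has {4, 5, 3, 6, 2, 1} and column 7 has {5, 6}, leaving only 7.
Row 1, column 7: row 1 has {4, 5, 3, 1} and column 7 has {7, 5, 6}, leaving only 2.
Row 1, column 6: row 1 has {4, 5, 3, 2, 1} and column 6 has {4, 5, 3, 6}, leaving only 7.
Row 2 already has {4, 5, 6, 2} and column 6 already has {7, 4, 5, 3, 6}, so row 2, column 6 must be 1.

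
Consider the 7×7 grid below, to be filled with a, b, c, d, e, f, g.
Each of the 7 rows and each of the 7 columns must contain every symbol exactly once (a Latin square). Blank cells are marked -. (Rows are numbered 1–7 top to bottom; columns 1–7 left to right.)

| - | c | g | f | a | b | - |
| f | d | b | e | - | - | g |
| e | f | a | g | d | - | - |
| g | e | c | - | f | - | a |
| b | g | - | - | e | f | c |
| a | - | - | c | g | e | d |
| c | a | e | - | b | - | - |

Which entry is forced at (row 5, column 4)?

a

Row 1, column 1: row 1 has {a, b, c, f, g} and column 1 has {a, b, c, e, f, g}, leaving only d.
Row 1, column 7: row 1 has {a, b, c, d, f, g} and column 7 has {a, c, d, g}, leaving only e.
Row 2, column 5: row 2 has {b, d, e, f, g} and column 5 has {a, b, d, e, f, g}, leaving only c.
Row 2, column 6: row 2 has {b, c, d, e, f, g} and column 6 has {b, e, f}, leaving only a.
Row 3, column 6: row 3 has {a, d, e, f, g} and column 6 has {a, b, e, f}, leaving only c.
Row 3, column 7: row 3 has {a, c, d, e, f, g} and column 7 has {a, c, d, e, g}, leaving only b.
Row 4, column 6: row 4 has {a, c, e, f, g} and column 6 has {a, b, c, e, f}, leaving only d.
Row 4, column 4: row 4 has {a, c, d, e, f, g} and column 4 has {c, e, f, g}, leaving only b.
Row 5, column 3: row 5 has {b, c, e, f, g} and column 3 has {a, b, c, e, g}, leaving only d.
Row 5 already has {b, c, d, e, f, g} and column 4 already has {b, c, e, f, g}, so row 5, column 4 must be a.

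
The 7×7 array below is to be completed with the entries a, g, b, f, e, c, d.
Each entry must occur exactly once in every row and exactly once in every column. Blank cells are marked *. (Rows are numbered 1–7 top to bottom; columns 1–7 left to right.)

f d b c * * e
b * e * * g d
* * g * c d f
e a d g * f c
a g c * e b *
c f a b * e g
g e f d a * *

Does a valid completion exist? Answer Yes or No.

Row 3, column 1: row 3 together with column 1 already contain {a, g, b, f, e, c, d} — every symbol — so nothing can go there. The grid has no valid completion.

No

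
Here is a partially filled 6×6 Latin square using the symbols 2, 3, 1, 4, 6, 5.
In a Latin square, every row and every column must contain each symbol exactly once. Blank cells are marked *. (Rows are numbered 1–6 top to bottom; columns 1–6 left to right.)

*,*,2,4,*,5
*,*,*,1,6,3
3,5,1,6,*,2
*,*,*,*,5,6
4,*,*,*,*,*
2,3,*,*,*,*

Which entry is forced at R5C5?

2

Row 2, column 1: row 2 has {3, 1, 6} and column 1 has {2, 3, 4}, leaving only 5.
Row 2, column 3: row 2 has {3, 1, 6, 5} and column 3 has {2, 1}, leaving only 4.
Row 2, column 2: row 2 has {3, 1, 4, 6, 5} and column 2 has {3, 5}, leaving only 2.
Row 3, column 5: row 3 has {2, 3, 1, 6, 5} and column 5 has {6, 5}, leaving only 4.
Row 4, column 1: row 4 has {6, 5} and column 1 has {2, 3, 4, 5}, leaving only 1.
Row 1, column 1: row 1 has {2, 4, 5} and column 1 has {2, 3, 1, 4, 5}, leaving only 6.
Row 1, column 2: row 1 has {2, 4, 6, 5} and column 2 has {2, 3, 5}, leaving only 1.
Row 1, column 5: row 1 has {2, 1, 4, 6, 5} and column 5 has {4, 6, 5}, leaving only 3.
Row 4, column 2: row 4 has {1, 6, 5} and column 2 has {2, 3, 1, 5}, leaving only 4.
Row 4, column 3: row 4 has {1, 4, 6, 5} and column 3 has {2, 1, 4}, leaving only 3.
Row 4, column 4: row 4 has {3, 1, 4, 6, 5} and column 4 has {1, 4, 6}, leaving only 2.
Row 5, column 2: row 5 has {4} and column 2 has {2, 3, 1, 4, 5}, leaving only 6.
Row 5, column 3: row 5 has {4, 6} and column 3 has {2, 3, 1, 4}, leaving only 5.
Row 5, column 4: row 5 has {4, 6, 5} and column 4 has {2, 1, 4, 6}, leaving only 3.
Row 5, column 6: row 5 has {3, 4, 6, 5} and column 6 has {2, 3, 6, 5}, leaving only 1.
Row 5 already has {3, 1, 4, 6, 5} and column 5 already has {3, 4, 6, 5}, so row 5, column 5 must be 2.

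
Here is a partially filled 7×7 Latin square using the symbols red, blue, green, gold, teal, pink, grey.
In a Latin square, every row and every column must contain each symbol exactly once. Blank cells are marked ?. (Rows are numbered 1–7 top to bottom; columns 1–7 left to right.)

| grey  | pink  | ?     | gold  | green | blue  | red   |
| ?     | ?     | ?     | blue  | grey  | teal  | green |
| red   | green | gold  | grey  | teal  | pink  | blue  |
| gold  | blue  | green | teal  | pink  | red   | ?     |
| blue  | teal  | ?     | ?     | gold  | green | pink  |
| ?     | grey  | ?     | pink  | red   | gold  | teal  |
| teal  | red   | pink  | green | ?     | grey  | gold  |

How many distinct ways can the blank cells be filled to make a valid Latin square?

1

Row 1, column 3: eliminating its row and column leaves {teal}.
Row 2, column 1: eliminating its row and column leaves {pink}.
Row 2, column 2: eliminating its row and column leaves {gold}.
Row 2, column 3: eliminating its row and column leaves {red}.
Row 4, column 7: eliminating its row and column leaves {grey}.
Row 5, column 3: eliminating its row and column leaves {red, grey}.
Row 5, column 4: eliminating its row and column leaves {red}.
Row 6, column 1: eliminating its row and column leaves {green}.
Row 6, column 3: eliminating its row and column leaves {blue}.
Row 7, column 5: eliminating its row and column leaves {blue}.
Only one assignment across all blanks avoids any row or column repeat, giving 1 completion.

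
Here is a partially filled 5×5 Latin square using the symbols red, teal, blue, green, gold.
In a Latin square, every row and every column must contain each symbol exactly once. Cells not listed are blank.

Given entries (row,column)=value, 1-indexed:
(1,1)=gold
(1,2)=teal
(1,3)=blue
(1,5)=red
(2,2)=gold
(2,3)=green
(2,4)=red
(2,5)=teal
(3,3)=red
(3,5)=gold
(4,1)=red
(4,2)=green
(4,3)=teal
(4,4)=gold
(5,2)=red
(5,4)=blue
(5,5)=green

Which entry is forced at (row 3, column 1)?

Row 1, column 4: row 1 has {red, teal, blue, gold} and column 4 has {red, blue, gold}, leaving only green.
Row 2, column 1: row 2 has {red, teal, green, gold} and column 1 has {red, gold}, leaving only blue.
Row 3, column 2: row 3 has {red, gold} and column 2 has {red, teal, green, gold}, leaving only blue.
Row 3, column 4: row 3 has {red, blue, gold} and column 4 has {red, blue, green, gold}, leaving only teal.
Row 3 already has {red, teal, blue, gold} and column 1 already has {red, blue, gold}, so row 3, column 1 must be green.

green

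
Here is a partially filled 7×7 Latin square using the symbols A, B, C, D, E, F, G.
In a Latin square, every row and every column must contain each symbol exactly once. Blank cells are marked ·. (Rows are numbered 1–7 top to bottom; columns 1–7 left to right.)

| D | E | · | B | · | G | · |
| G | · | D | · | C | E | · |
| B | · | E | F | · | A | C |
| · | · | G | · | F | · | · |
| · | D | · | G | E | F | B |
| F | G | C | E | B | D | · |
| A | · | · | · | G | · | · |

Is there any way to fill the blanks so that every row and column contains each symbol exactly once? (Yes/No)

No

Row 3, column 2: row 3 together with column 2 already contain {A, B, C, D, E, F, G} — every symbol — so nothing can go there. The grid has no valid completion.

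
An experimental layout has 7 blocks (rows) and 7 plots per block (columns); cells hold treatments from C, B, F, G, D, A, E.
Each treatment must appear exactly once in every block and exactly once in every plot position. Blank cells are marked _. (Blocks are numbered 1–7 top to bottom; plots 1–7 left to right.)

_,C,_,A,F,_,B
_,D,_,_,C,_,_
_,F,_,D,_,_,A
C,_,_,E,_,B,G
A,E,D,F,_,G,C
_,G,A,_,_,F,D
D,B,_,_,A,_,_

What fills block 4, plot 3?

F

Block 4 already has {C, B, G, E} and plot 3 already has {D, A}, so block 4, plot 3 must be F.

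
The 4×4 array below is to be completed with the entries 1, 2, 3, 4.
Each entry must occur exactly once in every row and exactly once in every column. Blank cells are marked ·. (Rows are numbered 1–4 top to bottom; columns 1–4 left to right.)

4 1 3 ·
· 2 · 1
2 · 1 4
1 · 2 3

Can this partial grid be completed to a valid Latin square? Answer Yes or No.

No row or column among the givens repeats a symbol, and propagating forced cells runs into no contradiction.
One valid completion exists (for instance, 4 1 3 2 / 3 2 4 1 / 2 3 1 4 / 1 4 2 3).

Yes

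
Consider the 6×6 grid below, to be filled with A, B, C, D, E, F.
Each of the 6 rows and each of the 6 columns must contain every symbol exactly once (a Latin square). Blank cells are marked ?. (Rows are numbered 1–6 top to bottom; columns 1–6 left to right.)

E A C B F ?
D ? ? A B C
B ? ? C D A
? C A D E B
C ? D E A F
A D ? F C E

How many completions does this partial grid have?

2

Row 1, column 6: eliminating its row and column leaves {D}.
Row 2, column 2: eliminating its row and column leaves {E, F}.
Row 2, column 3: eliminating its row and column leaves {E, F}.
Row 3, column 2: eliminating its row and column leaves {E, F}.
Row 3, column 3: eliminating its row and column leaves {E, F}.
Row 4, column 1: eliminating its row and column leaves {F}.
Row 5, column 2: eliminating its row and column leaves {B}.
Row 6, column 3: eliminating its row and column leaves {B}.
Enumerating the assignments across these blanks that avoid any row or column repeat gives 2 completions.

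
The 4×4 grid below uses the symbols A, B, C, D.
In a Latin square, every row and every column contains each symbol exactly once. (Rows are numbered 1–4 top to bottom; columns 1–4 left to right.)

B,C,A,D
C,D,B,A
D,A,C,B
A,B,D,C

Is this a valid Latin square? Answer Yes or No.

Yes

Each row is a permutation of the 4 symbols, and so is each column.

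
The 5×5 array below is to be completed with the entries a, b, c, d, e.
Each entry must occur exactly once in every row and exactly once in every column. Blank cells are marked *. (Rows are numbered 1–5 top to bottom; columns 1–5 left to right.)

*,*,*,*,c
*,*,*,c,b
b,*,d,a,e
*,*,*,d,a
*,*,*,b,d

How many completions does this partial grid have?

6

Row 1, column 1: eliminating its row and column leaves {a, d, e}.
Row 1, column 2: eliminating its row and column leaves {a, b, d, e}.
Row 1, column 3: eliminating its row and column leaves {a, b, e}.
Row 1, column 4: eliminating its row and column leaves {e}.
Row 2, column 1: eliminating its row and column leaves {a, d, e}.
Row 2, column 2: eliminating its row and column leaves {a, d, e}.
Row 2, column 3: eliminating its row and column leaves {a, e}.
Row 3, column 2: eliminating its row and column leaves {c}.
Row 4, column 1: eliminating its row and column leaves {c, e}.
Row 4, column 2: eliminating its row and column leaves {b, c, e}.
Row 4, column 3: eliminating its row and column leaves {b, c, e}.
Row 5, column 1: eliminating its row and column leaves {a, c, e}.
Row 5, column 2: eliminating its row and column leaves {a, c, e}.
Row 5, column 3: eliminating its row and column leaves {a, c, e}.
Enumerating the assignments across these blanks that avoid any row or column repeat gives 6 completions.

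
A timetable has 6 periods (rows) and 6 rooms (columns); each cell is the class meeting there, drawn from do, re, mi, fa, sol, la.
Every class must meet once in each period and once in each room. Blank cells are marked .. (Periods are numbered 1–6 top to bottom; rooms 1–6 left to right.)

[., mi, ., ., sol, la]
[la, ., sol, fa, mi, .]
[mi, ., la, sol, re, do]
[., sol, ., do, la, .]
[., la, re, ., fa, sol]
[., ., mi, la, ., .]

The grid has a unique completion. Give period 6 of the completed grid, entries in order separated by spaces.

Period 6, room 5: period 6 has {mi, la} and room 5 has {re, mi, fa, sol, la}, leaving only do.
Period 1, room 4: period 1 has {mi, sol, la} and room 4 has {do, fa, sol, la}, leaving only re.
Period 2, room 6: period 2 has {mi, fa, sol, la} and room 6 has {do, sol, la}, leaving only re.
Period 6, room 6: period 6 has {do, mi, la} and room 6 has {do, re, sol, la}, leaving only fa.
Period 6, room 2: period 6 has {do, mi, fa, la} and room 2 has {mi, sol, la}, leaving only re.
Period 6, room 1: period 6 has {do, re, mi, fa, la} and room 1 has {mi, la}, leaving only sol.
So period 6 reads: sol re mi la do fa.

sol re mi la do fa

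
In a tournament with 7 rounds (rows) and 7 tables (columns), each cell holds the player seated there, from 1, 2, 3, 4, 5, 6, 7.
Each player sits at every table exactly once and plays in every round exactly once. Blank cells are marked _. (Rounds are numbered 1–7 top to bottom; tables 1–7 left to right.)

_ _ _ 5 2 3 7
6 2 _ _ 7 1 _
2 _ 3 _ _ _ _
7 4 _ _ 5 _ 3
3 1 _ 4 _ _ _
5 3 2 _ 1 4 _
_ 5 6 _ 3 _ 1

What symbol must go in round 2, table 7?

Round 1, table 2: round 1 has {2, 3, 5, 7} and table 2 has {1, 2, 3, 4, 5}, leaving only 6.
Round 2, table 4: round 2 has {1, 2, 6, 7} and table 4 has {4, 5}, leaving only 3.
Round 3, table 2: round 3 has {2, 3} and table 2 has {1, 2, 3, 4, 5, 6}, leaving only 7.
Round 4, table 3: round 4 has {3, 4, 5, 7} and table 3 has {2, 3, 6}, leaving only 1.
Round 1, table 3: round 1 has {2, 3, 5, 6, 7} and table 3 has {1, 2, 3, 6}, leaving only 4.
Round 1, table 1: round 1 has {2, 3, 4, 5, 6, 7} and table 1 has {2, 3, 5, 6, 7}, leaving only 1.
Round 2, table 3: round 2 has {1, 2, 3, 6, 7} and table 3 has {1, 2, 3, 4, 6}, leaving only 5.
Round 2 already has {1, 2, 3, 5, 6, 7} and table 7 already has {1, 3, 7}, so round 2, table 7 must be 4.

4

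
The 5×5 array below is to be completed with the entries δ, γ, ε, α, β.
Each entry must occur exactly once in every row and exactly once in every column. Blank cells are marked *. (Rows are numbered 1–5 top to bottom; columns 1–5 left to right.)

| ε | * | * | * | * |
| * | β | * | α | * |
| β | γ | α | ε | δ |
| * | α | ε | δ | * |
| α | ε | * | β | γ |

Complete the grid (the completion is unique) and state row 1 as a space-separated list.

ε δ β γ α

Row 1, column 2: row 1 has {ε} and column 2 has {γ, ε, α, β}, leaving only δ.
Row 1, column 4: row 1 has {δ, ε} and column 4 has {δ, ε, α, β}, leaving only γ.
Row 1, column 3: row 1 has {δ, γ, ε} and column 3 has {ε, α}, leaving only β.
Row 1, column 5: row 1 has {δ, γ, ε, β} and column 5 has {δ, γ}, leaving only α.
So row 1 reads: ε δ β γ α.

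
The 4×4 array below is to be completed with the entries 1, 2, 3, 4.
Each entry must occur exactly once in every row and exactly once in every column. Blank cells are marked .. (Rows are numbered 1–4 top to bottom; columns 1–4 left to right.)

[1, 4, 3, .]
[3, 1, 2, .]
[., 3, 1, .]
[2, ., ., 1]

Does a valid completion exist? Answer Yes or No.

Row 4, column 2: row 4 together with column 2 already contain {1, 2, 3, 4} — every symbol — so nothing can go there. The grid has no valid completion.

No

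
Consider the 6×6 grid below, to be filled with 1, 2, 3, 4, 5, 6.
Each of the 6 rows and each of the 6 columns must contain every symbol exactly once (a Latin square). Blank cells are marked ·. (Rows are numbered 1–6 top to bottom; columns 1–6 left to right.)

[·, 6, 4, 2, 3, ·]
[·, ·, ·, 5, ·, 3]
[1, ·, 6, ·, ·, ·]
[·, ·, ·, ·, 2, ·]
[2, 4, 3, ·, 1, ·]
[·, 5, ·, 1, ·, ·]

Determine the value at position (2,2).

2

Row 1, column 1: row 1 has {2, 3, 4, 6} and column 1 has {1, 2}, leaving only 5.
Row 1, column 6: row 1 has {2, 3, 4, 5, 6} and column 6 has {3}, leaving only 1.
Row 5, column 4: row 5 has {1, 2, 3, 4} and column 4 has {1, 2, 5}, leaving only 6.
Row 5, column 6: row 5 has {1, 2, 3, 4, 6} and column 6 has {1, 3}, leaving only 5.
Row 6, column 3: row 6 has {1, 5} and column 3 has {3, 4, 6}, leaving only 2.
Row 2, column 3: row 2 has {3, 5} and column 3 has {2, 3, 4, 6}, leaving only 1.
Row 2 already has {1, 3, 5} and column 2 already has {4, 5, 6}, so row 2, column 2 must be 2.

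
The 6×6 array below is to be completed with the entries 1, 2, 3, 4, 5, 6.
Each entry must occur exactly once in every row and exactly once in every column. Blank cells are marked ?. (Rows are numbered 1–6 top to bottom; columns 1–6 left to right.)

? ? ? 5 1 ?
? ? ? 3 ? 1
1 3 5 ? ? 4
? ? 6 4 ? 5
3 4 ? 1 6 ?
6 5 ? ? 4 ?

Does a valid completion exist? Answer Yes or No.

No

Row 3, column 5: row 3 has {1, 3, 4, 5} and column 5 has {1, 4, 6}, so it must be 2.
Row 2, column 5: row 2 has {1, 3} and column 5 has {1, 2, 4, 6}, so it must be 5.
Row 3, column 4: row 3 has {1, 2, 3, 4, 5} and column 4 has {1, 3, 4, 5}, so it must be 6.
Row 4, column 1: row 4 has {4, 5, 6} and column 1 has {1, 3, 6}, so it must be 2.
Row 1, column 1: row 1 has {1, 5} and column 1 has {1, 2, 3, 6}, so it must be 4.
Now row 2, column 1: row 2 together with column 1 already contain {1, 2, 3, 4, 5, 6} — every symbol — so nothing can go there. The grid has no valid completion.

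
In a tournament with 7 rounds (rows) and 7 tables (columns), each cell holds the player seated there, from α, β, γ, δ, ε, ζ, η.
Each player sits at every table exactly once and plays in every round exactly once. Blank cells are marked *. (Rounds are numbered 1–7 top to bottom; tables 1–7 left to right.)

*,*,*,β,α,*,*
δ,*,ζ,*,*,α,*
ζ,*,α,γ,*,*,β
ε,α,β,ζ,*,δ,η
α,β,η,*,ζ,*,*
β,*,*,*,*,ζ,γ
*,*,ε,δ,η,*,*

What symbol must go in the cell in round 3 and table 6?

η

Round 2, table 7: round 2 has {α, δ, ζ} and table 7 has {β, γ, η}, leaving only ε.
Round 2, table 4: round 2 has {α, δ, ε, ζ} and table 4 has {β, γ, δ, ζ}, leaving only η.
Round 2, table 2: round 2 has {α, δ, ε, ζ, η} and table 2 has {α, β}, leaving only γ.
Round 2, table 5: round 2 has {α, γ, δ, ε, ζ, η} and table 5 has {α, ζ, η}, leaving only β.
Round 4, table 5: round 4 has {α, β, δ, ε, ζ, η} and table 5 has {α, β, ζ, η}, leaving only γ.
Round 5, table 4: round 5 has {α, β, ζ, η} and table 4 has {β, γ, δ, ζ, η}, leaving only ε.
Round 5, table 6: round 5 has {α, β, ε, ζ, η} and table 6 has {α, δ, ζ}, leaving only γ.
Round 5, table 7: round 5 has {α, β, γ, ε, ζ, η} and table 7 has {β, γ, ε, η}, leaving only δ.
Round 1, table 7: round 1 has {α, β} and table 7 has {β, γ, δ, ε, η}, leaving only ζ.
Round 6, table 3: round 6 has {β, γ, ζ} and table 3 has {α, β, ε, ζ, η}, leaving only δ.
Round 1, table 3: round 1 has {α, β, ζ} and table 3 has {α, β, δ, ε, ζ, η}, leaving only γ.
Round 1, table 1: round 1 has {α, β, γ, ζ} and table 1 has {α, β, δ, ε, ζ}, leaving only η.
Round 1, table 6: round 1 has {α, β, γ, ζ, η} and table 6 has {α, γ, δ, ζ}, leaving only ε.
Round 3 already has {α, β, γ, ζ} and table 6 already has {α, γ, δ, ε, ζ}, so round 3, table 6 must be η.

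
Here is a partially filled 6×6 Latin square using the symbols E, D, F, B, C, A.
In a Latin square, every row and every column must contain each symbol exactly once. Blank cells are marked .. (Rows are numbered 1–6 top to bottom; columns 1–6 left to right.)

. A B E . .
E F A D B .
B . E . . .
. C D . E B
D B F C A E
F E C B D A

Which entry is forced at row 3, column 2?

D

Row 3 already has {E, B} and column 2 already has {E, F, B, C, A}, so row 3, column 2 must be D.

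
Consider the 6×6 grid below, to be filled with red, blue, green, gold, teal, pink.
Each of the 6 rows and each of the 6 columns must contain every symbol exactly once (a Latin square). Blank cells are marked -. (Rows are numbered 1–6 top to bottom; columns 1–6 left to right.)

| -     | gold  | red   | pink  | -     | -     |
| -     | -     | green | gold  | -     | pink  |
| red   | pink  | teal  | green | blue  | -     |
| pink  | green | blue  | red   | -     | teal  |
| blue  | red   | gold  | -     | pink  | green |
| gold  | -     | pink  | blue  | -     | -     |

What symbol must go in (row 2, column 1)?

teal

Row 2 already has {green, gold, pink} and column 1 already has {red, blue, gold, pink}, so row 2, column 1 must be teal.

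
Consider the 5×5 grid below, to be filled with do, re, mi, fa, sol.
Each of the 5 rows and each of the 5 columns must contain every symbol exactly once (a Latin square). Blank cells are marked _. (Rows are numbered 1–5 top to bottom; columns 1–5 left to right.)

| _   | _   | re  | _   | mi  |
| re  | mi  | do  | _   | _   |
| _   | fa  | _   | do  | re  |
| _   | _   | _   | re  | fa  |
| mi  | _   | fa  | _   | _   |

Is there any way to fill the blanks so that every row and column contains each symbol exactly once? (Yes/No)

No

Row 2, column 5: row 2 has {do, re, mi} and column 5 has {re, mi, fa}, so it must be sol.
Row 2, column 4: row 2 has {do, re, mi, sol} and column 4 has {do, re}, so it must be fa.
Row 1, column 4: row 1 has {re, mi} and column 4 has {do, re, fa}, so it must be sol.
Now row 5, column 4: row 5 together with column 4 already contain {do, re, mi, fa, sol} — every symbol — so nothing can go there. The grid has no valid completion.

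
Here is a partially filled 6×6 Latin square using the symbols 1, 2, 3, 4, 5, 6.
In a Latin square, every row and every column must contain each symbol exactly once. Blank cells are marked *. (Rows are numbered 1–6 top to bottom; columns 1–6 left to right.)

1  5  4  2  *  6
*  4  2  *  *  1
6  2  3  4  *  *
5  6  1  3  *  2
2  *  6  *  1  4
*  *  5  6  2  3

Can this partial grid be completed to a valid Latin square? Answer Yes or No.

Row 1, column 5: row 1 has {1, 2, 4, 5, 6} and column 5 has {1, 2}, so it must be 3.
Row 2, column 1: row 2 has {1, 2, 4} and column 1 has {1, 2, 5, 6}, so it must be 3.
Row 2, column 4: row 2 has {1, 2, 3, 4} and column 4 has {2, 3, 4, 6}, so it must be 5.
Now row 5, column 4: row 5 together with column 4 already contain {1, 2, 3, 4, 5, 6} — every symbol — so nothing can go there. The grid has no valid completion.

No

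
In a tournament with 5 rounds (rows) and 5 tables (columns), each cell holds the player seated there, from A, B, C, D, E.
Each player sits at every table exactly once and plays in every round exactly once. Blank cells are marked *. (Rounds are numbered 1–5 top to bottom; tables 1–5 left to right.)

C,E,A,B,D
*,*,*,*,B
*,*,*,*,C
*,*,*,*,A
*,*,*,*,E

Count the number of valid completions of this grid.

56

Round 2, table 1: eliminating its round and table leaves {A, D, E}.
Round 2, table 2: eliminating its round and table leaves {A, C, D}.
Round 2, table 3: eliminating its round and table leaves {C, D, E}.
Round 2, table 4: eliminating its round and table leaves {A, C, D, E}.
Round 3, table 1: eliminating its round and table leaves {A, B, D, E}.
Round 3, table 2: eliminating its round and table leaves {A, B, D}.
Round 3, table 3: eliminating its round and table leaves {B, D, E}.
Round 3, table 4: eliminating its round and table leaves {A, D, E}.
Round 4, table 1: eliminating its round and table leaves {B, D, E}.
Round 4, table 2: eliminating its round and table leaves {B, C, D}.
Round 4, table 3: eliminating its round and table leaves {B, C, D, E}.
Round 4, table 4: eliminating its round and table leaves {C, D, E}.
Round 5, table 1: eliminating its round and table leaves {A, B, D}.
Round 5, table 2: eliminating its round and table leaves {A, B, C, D}.
Round 5, table 3: eliminating its round and table leaves {B, C, D}.
Round 5, table 4: eliminating its round and table leaves {A, C, D}.
Enumerating the assignments across these blanks that avoid any round or table repeat gives 56 completions.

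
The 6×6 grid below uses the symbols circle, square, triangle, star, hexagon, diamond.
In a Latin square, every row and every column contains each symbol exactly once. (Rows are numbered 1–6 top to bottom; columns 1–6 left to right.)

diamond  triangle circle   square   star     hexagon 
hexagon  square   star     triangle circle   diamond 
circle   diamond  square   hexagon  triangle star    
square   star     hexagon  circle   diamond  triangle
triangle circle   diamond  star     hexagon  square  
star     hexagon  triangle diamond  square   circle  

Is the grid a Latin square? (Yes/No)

Yes

Each row is a permutation of the 6 symbols, and so is each column.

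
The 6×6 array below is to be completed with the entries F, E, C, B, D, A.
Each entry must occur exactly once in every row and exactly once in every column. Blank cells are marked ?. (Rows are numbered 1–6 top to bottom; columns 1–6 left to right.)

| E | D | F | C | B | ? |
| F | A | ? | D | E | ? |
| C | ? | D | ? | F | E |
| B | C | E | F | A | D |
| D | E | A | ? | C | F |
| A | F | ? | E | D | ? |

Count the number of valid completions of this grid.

Row 1, column 6: eliminating its row and column leaves {A}.
Row 2, column 3: eliminating its row and column leaves {C, B}.
Row 2, column 6: eliminating its row and column leaves {C, B}.
Row 3, column 2: eliminating its row and column leaves {B}.
Row 3, column 4: eliminating its row and column leaves {B, A}.
Row 5, column 4: eliminating its row and column leaves {B}.
Row 6, column 3: eliminating its row and column leaves {C, B}.
Row 6, column 6: eliminating its row and column leaves {C, B}.
Enumerating the assignments across these blanks that avoid any row or column repeat gives 2 completions.

2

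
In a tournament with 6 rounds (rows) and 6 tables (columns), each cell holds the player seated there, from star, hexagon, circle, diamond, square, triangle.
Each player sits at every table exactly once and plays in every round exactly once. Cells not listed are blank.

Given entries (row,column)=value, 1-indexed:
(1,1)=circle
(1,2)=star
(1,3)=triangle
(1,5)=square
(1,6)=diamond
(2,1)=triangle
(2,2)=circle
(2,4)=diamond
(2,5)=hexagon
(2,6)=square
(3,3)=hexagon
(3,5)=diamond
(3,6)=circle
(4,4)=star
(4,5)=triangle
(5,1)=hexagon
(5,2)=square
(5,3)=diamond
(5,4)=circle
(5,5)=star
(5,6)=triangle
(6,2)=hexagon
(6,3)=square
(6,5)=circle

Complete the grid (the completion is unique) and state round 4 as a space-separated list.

square diamond circle star triangle hexagon

Round 4, table 2: round 4 has {star, triangle} and table 2 has {star, hexagon, circle, square}, leaving only diamond.
Round 4, table 1: round 4 has {star, diamond, triangle} and table 1 has {hexagon, circle, triangle}, leaving only square.
Round 4, table 3: round 4 has {star, diamond, square, triangle} and table 3 has {hexagon, diamond, square, triangle}, leaving only circle.
Round 4, table 6: round 4 has {star, circle, diamond, square, triangle} and table 6 has {circle, diamond, square, triangle}, leaving only hexagon.
So round 4 reads: square diamond circle star triangle hexagon.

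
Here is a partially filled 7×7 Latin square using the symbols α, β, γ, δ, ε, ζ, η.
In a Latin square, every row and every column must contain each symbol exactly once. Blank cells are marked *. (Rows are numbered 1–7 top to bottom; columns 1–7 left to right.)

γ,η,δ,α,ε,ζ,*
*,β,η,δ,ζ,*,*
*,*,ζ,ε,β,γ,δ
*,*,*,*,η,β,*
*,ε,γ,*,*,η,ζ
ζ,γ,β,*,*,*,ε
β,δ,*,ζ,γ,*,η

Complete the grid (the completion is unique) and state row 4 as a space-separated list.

δ ζ ε γ η β α

Row 4, column 4: row 4 has {β, η} and column 4 has {α, δ, ε, ζ}, leaving only γ.
Row 4, column 7: row 4 has {β, γ, η} and column 7 has {δ, ε, ζ, η}, leaving only α.
Row 4, column 2: row 4 has {α, β, γ, η} and column 2 has {β, γ, δ, ε, η}, leaving only ζ.
Row 4, column 3: row 4 has {α, β, γ, ζ, η} and column 3 has {β, γ, δ, ζ, η}, leaving only ε.
Row 4, column 1: row 4 has {α, β, γ, ε, ζ, η} and column 1 has {β, γ, ζ}, leaving only δ.
So row 4 reads: δ ζ ε γ η β α.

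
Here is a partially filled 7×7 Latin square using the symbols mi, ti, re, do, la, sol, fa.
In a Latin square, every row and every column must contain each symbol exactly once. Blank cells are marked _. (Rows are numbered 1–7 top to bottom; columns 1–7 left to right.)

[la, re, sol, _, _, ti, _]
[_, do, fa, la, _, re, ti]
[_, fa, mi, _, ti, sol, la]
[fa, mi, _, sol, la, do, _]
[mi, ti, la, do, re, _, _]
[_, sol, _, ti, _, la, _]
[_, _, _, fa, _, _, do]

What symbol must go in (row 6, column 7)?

mi

Row 1, column 4: row 1 has {ti, re, la, sol} and column 4 has {ti, do, la, sol, fa}, leaving only mi.
Row 1, column 7: row 1 has {mi, ti, re, la, sol} and column 7 has {ti, do, la}, leaving only fa.
Row 1, column 5: row 1 has {mi, ti, re, la, sol, fa} and column 5 has {ti, re, la}, leaving only do.
Row 2, column 1: row 2 has {ti, re, do, la, fa} and column 1 has {mi, la, fa}, leaving only sol.
Row 2, column 5: row 2 has {ti, re, do, la, sol, fa} and column 5 has {ti, re, do, la}, leaving only mi.
Row 3, column 4: row 3 has {mi, ti, la, sol, fa} and column 4 has {mi, ti, do, la, sol, fa}, leaving only re.
Row 3, column 1: row 3 has {mi, ti, re, la, sol, fa} and column 1 has {mi, la, sol, fa}, leaving only do.
Row 4, column 7: row 4 has {mi, do, la, sol, fa} and column 7 has {ti, do, la, fa}, leaving only re.
Row 6 already has {ti, la, sol} and column 7 already has {ti, re, do, la, fa}, so row 6, column 7 must be mi.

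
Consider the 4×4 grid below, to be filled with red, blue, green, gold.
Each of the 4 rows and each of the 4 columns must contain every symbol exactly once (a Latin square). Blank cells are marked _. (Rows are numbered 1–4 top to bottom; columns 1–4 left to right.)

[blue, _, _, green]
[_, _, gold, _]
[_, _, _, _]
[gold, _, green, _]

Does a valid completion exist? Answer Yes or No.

No row or column among the givens repeats a symbol, and propagating forced cells runs into no contradiction.
One valid completion exists (for instance, blue gold red green / green blue gold red / red green blue gold / gold red green blue).

Yes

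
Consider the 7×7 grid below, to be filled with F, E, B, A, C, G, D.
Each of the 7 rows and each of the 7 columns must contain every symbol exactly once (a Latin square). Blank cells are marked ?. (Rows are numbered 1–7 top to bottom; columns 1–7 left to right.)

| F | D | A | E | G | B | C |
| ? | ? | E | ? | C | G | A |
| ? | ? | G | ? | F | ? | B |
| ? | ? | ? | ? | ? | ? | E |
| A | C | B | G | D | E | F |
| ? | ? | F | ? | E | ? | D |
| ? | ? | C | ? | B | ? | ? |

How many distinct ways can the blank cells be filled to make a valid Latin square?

Row 2, column 1: eliminating its row and column leaves {B, D}.
Row 2, column 2: eliminating its row and column leaves {F, B}.
Row 2, column 4: eliminating its row and column leaves {F, B, D}.
Row 3, column 1: eliminating its row and column leaves {E, C, D}.
Row 3, column 2: eliminating its row and column leaves {E, A}.
Row 3, column 4: eliminating its row and column leaves {A, C, D}.
Row 3, column 6: eliminating its row and column leaves {A, C, D}.
Row 4, column 1: eliminating its row and column leaves {B, C, G, D}.
Row 4, column 2: eliminating its row and column leaves {F, B, A, G}.
Row 4, column 3: eliminating its row and column leaves {D}.
Row 4, column 4: eliminating its row and column leaves {F, B, A, C, D}.
Row 4, column 5: eliminating its row and column leaves {A}.
Row 4, column 6: eliminating its row and column leaves {F, A, C, D}.
Row 6, column 1: eliminating its row and column leaves {B, C, G}.
Row 6, column 2: eliminating its row and column leaves {B, A, G}.
Row 6, column 4: eliminating its row and column leaves {B, A, C}.
Row 6, column 6: eliminating its row and column leaves {A, C}.
Row 7, column 1: eliminating its row and column leaves {E, G, D}.
Row 7, column 2: eliminating its row and column leaves {F, E, A, G}.
Row 7, column 4: eliminating its row and column leaves {F, A, D}.
Row 7, column 6: eliminating its row and column leaves {F, A, D}.
Row 7, column 7: eliminating its row and column leaves {G}.
Enumerating the assignments across these blanks that avoid any row or column repeat gives 12 completions.

12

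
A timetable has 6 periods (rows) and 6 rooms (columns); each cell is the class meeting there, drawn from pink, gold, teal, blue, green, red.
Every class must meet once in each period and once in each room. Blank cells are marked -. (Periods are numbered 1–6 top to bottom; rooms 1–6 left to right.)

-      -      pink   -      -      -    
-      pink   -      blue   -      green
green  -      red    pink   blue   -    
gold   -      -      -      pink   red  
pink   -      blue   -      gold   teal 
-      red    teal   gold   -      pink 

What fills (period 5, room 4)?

Period 2, room 3: period 2 has {pink, blue, green} and room 3 has {pink, teal, blue, red}, leaving only gold.
Period 3, room 6: period 3 has {pink, blue, green, red} and room 6 has {pink, teal, green, red}, leaving only gold.
Period 1, room 6: period 1 has {pink} and room 6 has {pink, gold, teal, green, red}, leaving only blue.
Period 3, room 2: period 3 has {pink, gold, blue, green, red} and room 2 has {pink, red}, leaving only teal.
Period 4, room 3: period 4 has {pink, gold, red} and room 3 has {pink, gold, teal, blue, red}, leaving only green.
Period 4, room 2: period 4 has {pink, gold, green, red} and room 2 has {pink, teal, red}, leaving only blue.
Period 4, room 4: period 4 has {pink, gold, blue, green, red} and room 4 has {pink, gold, blue}, leaving only teal.
Period 5, room 2: period 5 has {pink, gold, teal, blue} and room 2 has {pink, teal, blue, red}, leaving only green.
Period 5 already has {pink, gold, teal, blue, green} and room 4 already has {pink, gold, teal, blue}, so period 5, room 4 must be red.

red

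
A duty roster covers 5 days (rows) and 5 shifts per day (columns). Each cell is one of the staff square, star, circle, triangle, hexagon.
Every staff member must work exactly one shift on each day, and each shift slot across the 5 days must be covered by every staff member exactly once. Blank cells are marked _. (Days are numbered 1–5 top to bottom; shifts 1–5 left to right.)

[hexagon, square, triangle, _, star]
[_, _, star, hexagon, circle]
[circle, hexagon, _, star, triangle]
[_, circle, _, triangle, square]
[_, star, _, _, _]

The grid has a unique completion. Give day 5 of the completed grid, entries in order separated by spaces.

Day 5, shift 5: day 5 has {star} and shift 5 has {square, star, circle, triangle}, leaving only hexagon.
Day 1, shift 4: day 1 has {square, star, triangle, hexagon} and shift 4 has {star, triangle, hexagon}, leaving only circle.
Day 5, shift 4: day 5 has {star, hexagon} and shift 4 has {star, circle, triangle, hexagon}, leaving only square.
Day 5, shift 1: day 5 has {square, star, hexagon} and shift 1 has {circle, hexagon}, leaving only triangle.
Day 5, shift 3: day 5 has {square, star, triangle, hexagon} and shift 3 has {star, triangle}, leaving only circle.
So day 5 reads: triangle star circle square hexagon.

triangle star circle square hexagon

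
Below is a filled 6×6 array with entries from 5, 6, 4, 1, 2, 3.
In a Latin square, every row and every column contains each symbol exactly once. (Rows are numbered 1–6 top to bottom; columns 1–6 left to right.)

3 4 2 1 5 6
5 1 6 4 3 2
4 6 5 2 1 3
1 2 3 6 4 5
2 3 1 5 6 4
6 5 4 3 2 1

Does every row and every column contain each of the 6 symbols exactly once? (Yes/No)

Yes

Each row is a permutation of the 6 symbols, and so is each column.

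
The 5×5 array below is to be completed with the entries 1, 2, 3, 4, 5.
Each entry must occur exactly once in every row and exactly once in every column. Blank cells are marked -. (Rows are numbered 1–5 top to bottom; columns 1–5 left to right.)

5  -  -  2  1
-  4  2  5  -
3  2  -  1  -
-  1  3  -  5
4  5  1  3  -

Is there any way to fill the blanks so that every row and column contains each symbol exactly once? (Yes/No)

Yes

No row or column among the givens repeats a symbol, and propagating forced cells runs into no contradiction.
One valid completion exists (for instance, 5 3 4 2 1 / 1 4 2 5 3 / 3 2 5 1 4 / 2 1 3 4 5 / 4 5 1 3 2).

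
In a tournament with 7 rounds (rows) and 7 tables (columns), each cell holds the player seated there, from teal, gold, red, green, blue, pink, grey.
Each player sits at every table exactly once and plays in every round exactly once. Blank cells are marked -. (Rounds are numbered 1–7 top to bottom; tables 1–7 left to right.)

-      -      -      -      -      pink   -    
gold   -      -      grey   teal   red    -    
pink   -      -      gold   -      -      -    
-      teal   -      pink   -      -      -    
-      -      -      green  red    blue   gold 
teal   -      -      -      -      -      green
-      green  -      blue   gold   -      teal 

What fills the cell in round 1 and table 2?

gold

Round 5, table 1: round 5 has {gold, red, green, blue} and table 1 has {teal, gold, pink}, leaving only grey.
Round 5, table 2: round 5 has {gold, red, green, blue, grey} and table 2 has {teal, green}, leaving only pink.
Round 2, table 2: round 2 has {teal, gold, red, grey} and table 2 has {teal, green, pink}, leaving only blue.
Round 2, table 7: round 2 has {teal, gold, red, blue, grey} and table 7 has {teal, gold, green}, leaving only pink.
Round 2, table 3: round 2 has {teal, gold, red, blue, pink, grey} and table 3 has {}, leaving only green.
Round 5, table 3: round 5 has {gold, red, green, blue, pink, grey} and table 3 has {green}, leaving only teal.
Round 6, table 4: round 6 has {teal, green} and table 4 has {gold, green, blue, pink, grey}, leaving only red.
Round 1, table 4: round 1 has {pink} and table 4 has {gold, red, green, blue, pink, grey}, leaving only teal.
Round 7, table 1: round 7 has {teal, gold, green, blue} and table 1 has {teal, gold, pink, grey}, leaving only red.
Round 7, table 6: round 7 has {teal, gold, red, green, blue} and table 6 has {red, blue, pink}, leaving only grey.
Round 6, table 6: round 6 has {teal, red, green} and table 6 has {red, blue, pink, grey}, leaving only gold.
Round 4, table 6: round 4 has {teal, pink} and table 6 has {gold, red, blue, pink, grey}, leaving only green.
Round 3, table 6: round 3 has {gold, pink} and table 6 has {gold, red, green, blue, pink, grey}, leaving only teal.
Round 4, table 1: round 4 has {teal, green, pink} and table 1 has {teal, gold, red, pink, grey}, leaving only blue.
Round 1, table 1: round 1 has {teal, pink} and table 1 has {teal, gold, red, blue, pink, grey}, leaving only green.
Round 4, table 5: round 4 has {teal, green, blue, pink} and table 5 has {teal, gold, red}, leaving only grey.
Round 1, table 5: round 1 has {teal, green, pink} and table 5 has {teal, gold, red, grey}, leaving only blue.
Round 3, table 5: round 3 has {teal, gold, pink} and table 5 has {teal, gold, red, blue, grey}, leaving only green.
Round 4, table 7: round 4 has {teal, green, blue, pink, grey} and table 7 has {teal, gold, green, pink}, leaving only red.
Round 1, table 7: round 1 has {teal, green, blue, pink} and table 7 has {teal, gold, red, green, pink}, leaving only grey.
Round 3, table 7: round 3 has {teal, gold, green, pink} and table 7 has {teal, gold, red, green, pink, grey}, leaving only blue.
Round 4, table 3: round 4 has {teal, red, green, blue, pink, grey} and table 3 has {teal, green}, leaving only gold.
Round 1, table 3: round 1 has {teal, green, blue, pink, grey} and table 3 has {teal, gold, green}, leaving only red.
Round 1 already has {teal, red, green, blue, pink, grey} and table 2 already has {teal, green, blue, pink}, so round 1, table 2 must be gold.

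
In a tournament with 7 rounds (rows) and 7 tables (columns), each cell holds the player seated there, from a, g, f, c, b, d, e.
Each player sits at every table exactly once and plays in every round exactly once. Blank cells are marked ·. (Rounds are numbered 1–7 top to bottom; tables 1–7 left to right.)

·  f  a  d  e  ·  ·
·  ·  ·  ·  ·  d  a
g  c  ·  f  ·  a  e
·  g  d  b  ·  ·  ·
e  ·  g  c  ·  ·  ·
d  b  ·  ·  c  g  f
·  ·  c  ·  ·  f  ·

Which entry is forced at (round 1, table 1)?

Round 2, table 2: round 2 has {a, d} and table 2 has {g, f, c, b}, leaving only e.
Round 2, table 4: round 2 has {a, d, e} and table 4 has {f, c, b, d}, leaving only g.
Round 3, table 3: round 3 has {a, g, f, c, e} and table 3 has {a, g, c, d}, leaving only b.
Round 2, table 3: round 2 has {a, g, d, e} and table 3 has {a, g, c, b, d}, leaving only f.
Round 2, table 5: round 2 has {a, g, f, d, e} and table 5 has {c, e}, leaving only b.
Round 2, table 1: round 2 has {a, g, f, b, d, e} and table 1 has {g, d, e}, leaving only c.
Round 1 already has {a, f, d, e} and table 1 already has {g, c, d, e}, so round 1, table 1 must be b.

b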